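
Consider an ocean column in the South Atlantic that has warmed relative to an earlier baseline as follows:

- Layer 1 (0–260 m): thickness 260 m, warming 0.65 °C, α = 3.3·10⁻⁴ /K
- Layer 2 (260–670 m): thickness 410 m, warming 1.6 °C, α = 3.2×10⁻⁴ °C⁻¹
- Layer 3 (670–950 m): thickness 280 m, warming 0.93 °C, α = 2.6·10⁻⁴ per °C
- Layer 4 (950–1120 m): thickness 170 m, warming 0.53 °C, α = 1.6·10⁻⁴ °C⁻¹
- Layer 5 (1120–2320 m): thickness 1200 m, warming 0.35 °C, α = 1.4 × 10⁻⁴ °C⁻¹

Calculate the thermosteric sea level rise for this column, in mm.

about 407 mm

0.65 × 260 × 3.3×10⁻⁴ = 0.05577 m
Layer 2: 410 × 3.2×10⁻⁴ × 1.6 = 0.20992 m
Layer 3: 0.93 × 280 × 2.6×10⁻⁴ = 0.067704 m
950–1120 m: 0.53 × 170 × 1.6×10⁻⁴ = 0.014416 m
Layer 5: 1200 × 1.4×10⁻⁴ × 0.35 = 0.05880 m
Δh = 0.05577 + 0.20992 + 0.067704 + 0.014416 + 0.05880 = 0.40661 m ≈ 407 mm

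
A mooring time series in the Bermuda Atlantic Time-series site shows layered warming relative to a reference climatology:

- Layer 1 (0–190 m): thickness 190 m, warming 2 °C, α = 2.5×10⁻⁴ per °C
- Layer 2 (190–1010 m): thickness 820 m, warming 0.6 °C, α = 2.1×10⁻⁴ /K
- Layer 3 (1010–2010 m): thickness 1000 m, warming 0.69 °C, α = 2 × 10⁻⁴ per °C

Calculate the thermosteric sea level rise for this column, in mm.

about 340 mm

Layer 1: 2 × 190 × 2.5×10⁻⁴ = 0.09500 m
820 × 0.6 × 2.1×10⁻⁴ = 0.10332 m
Layer 3: 1000 × 2×10⁻⁴ × 0.69 = 0.13800 m
Δh = 0.09500 + 0.10332 + 0.13800 = 0.33632 m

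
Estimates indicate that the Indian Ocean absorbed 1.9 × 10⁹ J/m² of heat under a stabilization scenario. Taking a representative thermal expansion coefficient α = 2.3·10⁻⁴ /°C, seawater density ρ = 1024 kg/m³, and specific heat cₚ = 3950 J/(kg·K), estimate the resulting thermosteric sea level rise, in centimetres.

Δh = αQ/(ρcₚ) = 2.3×10⁻⁴ × 1.9×10⁹ / (1024 × 3950) ≈ 0.10804 m

10.8 cm of thermosteric rise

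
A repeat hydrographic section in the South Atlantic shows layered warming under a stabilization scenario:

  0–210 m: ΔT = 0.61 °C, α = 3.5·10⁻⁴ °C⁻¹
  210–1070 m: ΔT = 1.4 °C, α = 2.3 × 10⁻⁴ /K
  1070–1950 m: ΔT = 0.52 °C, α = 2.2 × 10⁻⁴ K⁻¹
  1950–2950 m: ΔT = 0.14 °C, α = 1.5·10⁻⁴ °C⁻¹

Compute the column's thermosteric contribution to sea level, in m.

0.44 m

Layer 1: 210 × 3.5×10⁻⁴ × 0.61 = 0.044835 m
Layer 2: 2.3×10⁻⁴ × 1.4 × 860 = 0.27692 m
1070–1950 m: 2.2×10⁻⁴ × 880 × 0.52 = 0.100672 m
1950–2950 m: 0.14 × 1.5×10⁻⁴ × 1000 = 0.02100 m
Δh = 0.044835 + 0.27692 + 0.100672 + 0.02100 = 0.443427 m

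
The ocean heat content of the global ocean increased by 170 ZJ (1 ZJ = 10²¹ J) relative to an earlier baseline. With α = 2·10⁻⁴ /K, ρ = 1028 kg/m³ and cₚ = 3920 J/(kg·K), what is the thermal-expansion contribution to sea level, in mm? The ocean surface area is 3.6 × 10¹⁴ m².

Per unit area: Q = 170×10²¹ / (3.6×10¹⁴) ≈ 4.722×10⁸ J/m²
Δh = αQ/(ρcₚ) = 2×10⁻⁴ × 4.722×10⁸ / (1028 × 3920) ≈ 0.023436 m

23 mm of thermosteric rise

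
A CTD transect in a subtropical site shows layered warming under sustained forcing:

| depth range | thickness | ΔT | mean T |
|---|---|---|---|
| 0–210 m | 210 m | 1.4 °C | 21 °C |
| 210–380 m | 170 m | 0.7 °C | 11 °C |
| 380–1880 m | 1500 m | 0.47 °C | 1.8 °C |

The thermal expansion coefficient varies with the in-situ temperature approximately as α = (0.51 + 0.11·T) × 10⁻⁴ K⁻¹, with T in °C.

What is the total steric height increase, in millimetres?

Layer 1: α = (0.51 + 0.11×21)×10⁻⁴ = 2.82×10⁻⁴ K⁻¹
Layer 2: α = (0.51 + 0.11×11)×10⁻⁴ = 1.72×10⁻⁴ K⁻¹
Layer 3: α = (0.51 + 0.11×1.8)×10⁻⁴ = 0.708×10⁻⁴ K⁻¹
Layer 1: 2.82×10⁻⁴ × 210 × 1.4 = 0.082908 m
170 × 0.7 × 1.72×10⁻⁴ = 0.020468 m
Layer 3: 1500 × 0.47 × 0.708×10⁻⁴ = 0.049914 m
Δh = 0.082908 + 0.020468 + 0.049914 = 0.15329 m

153 mm of thermosteric rise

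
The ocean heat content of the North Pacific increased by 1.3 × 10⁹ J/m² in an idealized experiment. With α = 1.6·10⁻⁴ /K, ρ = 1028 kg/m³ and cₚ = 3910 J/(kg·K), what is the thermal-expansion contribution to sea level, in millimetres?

about 51.7 mm

Δh = αQ/(ρcₚ) = 1.6×10⁻⁴ × 1.3×10⁹ / (1028 × 3910) ≈ 0.051748 m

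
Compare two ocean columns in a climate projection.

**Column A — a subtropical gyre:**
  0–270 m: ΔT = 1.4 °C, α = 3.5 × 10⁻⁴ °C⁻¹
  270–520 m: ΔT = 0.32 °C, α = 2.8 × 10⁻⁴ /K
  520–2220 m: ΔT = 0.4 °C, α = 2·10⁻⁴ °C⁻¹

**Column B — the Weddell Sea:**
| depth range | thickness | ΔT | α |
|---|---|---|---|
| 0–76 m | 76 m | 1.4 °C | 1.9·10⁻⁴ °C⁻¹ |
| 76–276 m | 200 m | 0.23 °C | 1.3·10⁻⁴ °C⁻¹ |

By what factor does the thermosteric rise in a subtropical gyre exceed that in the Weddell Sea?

A 0–270 m: 1.4 × 3.5×10⁻⁴ × 270 = 0.13230 m
A 270–520 m: 250 × 0.32 × 2.8×10⁻⁴ = 0.02240 m
A 520–2220 m: 0.4 × 1700 × 2×10⁻⁴ = 0.13600 m
A total: 0.29070 m
B 1.4 × 1.9×10⁻⁴ × 76 = 0.020216 m
B 0.23 × 1.3×10⁻⁴ × 200 = 0.00598 m
B total: 0.026196 m
Ratio: 0.29070 / 0.026196 ≈ 11.10

≈ 11.1×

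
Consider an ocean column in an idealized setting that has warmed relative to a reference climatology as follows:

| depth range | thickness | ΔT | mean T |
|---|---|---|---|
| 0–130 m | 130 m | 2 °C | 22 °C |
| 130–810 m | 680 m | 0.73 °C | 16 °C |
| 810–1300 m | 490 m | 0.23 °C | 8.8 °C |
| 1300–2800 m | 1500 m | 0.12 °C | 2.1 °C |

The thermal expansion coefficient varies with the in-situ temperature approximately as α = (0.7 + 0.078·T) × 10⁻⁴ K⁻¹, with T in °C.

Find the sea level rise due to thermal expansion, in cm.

Layer 1: α = (0.7 + 0.078×22)×10⁻⁴ = 2.416×10⁻⁴ K⁻¹
Layer 2: α = (0.7 + 0.078×16)×10⁻⁴ = 1.948×10⁻⁴ K⁻¹
Layer 3: α = (0.7 + 0.078×8.8)×10⁻⁴ = 1.3864×10⁻⁴ K⁻¹
Layer 4: α = (0.7 + 0.078×2.1)×10⁻⁴ = 0.8638×10⁻⁴ K⁻¹
0–130 m: 2.416×10⁻⁴ × 2 × 130 = 0.062816 m
130–810 m: 680 × 0.73 × 1.948×10⁻⁴ = 0.09669872 m
0.23 × 490 × 1.3864×10⁻⁴ = 0.015624728 m
0.8638×10⁻⁴ × 0.12 × 1500 = 0.0155484 m
Δh = 0.062816 + 0.09669872 + 0.015624728 + 0.0155484 = 0.190687848 m

19.1 cm of thermosteric rise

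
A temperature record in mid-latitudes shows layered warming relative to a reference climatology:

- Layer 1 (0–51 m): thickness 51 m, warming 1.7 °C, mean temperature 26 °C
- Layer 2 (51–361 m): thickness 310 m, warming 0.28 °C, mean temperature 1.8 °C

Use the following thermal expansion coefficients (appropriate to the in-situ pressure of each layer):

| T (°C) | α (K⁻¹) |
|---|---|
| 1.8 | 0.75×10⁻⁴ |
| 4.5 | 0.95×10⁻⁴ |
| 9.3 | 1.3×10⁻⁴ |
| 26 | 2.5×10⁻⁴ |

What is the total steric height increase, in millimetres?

about 28 mm

Layer 1 at 26 °C → α = 2.5×10⁻⁴ K⁻¹
Layer 2 at 1.8 °C → α = 0.75×10⁻⁴ K⁻¹
Layer 1: 1.7 × 51 × 2.5×10⁻⁴ = 0.021675 m
Layer 2: 0.28 × 0.75×10⁻⁴ × 310 = 0.00651 m
Δh = 0.021675 + 0.00651 = 0.028185 m ≈ 28 mm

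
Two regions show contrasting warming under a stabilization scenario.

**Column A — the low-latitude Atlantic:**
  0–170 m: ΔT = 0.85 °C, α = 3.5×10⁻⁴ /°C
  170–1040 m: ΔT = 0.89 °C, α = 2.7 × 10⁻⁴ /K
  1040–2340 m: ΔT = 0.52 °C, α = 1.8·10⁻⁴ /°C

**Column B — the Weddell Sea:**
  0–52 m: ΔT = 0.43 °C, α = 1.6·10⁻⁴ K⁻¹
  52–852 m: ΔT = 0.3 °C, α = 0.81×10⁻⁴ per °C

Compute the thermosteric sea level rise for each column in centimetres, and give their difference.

A 170 × 3.5×10⁻⁴ × 0.85 = 0.050575 m
A 170–1040 m: 2.7×10⁻⁴ × 0.89 × 870 = 0.209061 m
A 1040–2340 m: 0.52 × 1.8×10⁻⁴ × 1300 = 0.12168 m
A total: 0.381316 m
B 1.6×10⁻⁴ × 0.43 × 52 = 0.0035776 m
B 52–852 m: 800 × 0.81×10⁻⁴ × 0.3 = 0.01944 m
B total: 0.0230176 m
Difference: 0.381316 − 0.0230176 = 0.3582984 m

A: 38.1 cm; B: 2.30 cm; difference 35.8 cm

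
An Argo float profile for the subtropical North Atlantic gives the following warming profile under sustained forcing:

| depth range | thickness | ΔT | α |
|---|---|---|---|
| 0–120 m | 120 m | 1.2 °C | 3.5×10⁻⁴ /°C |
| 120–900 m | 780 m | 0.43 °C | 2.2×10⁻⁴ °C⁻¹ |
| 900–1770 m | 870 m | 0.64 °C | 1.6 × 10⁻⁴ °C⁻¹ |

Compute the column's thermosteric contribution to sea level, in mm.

120 × 3.5×10⁻⁴ × 1.2 = 0.05040 m
2.2×10⁻⁴ × 780 × 0.43 = 0.073788 m
Layer 3: 1.6×10⁻⁴ × 0.64 × 870 = 0.089088 m
Δh = 0.05040 + 0.073788 + 0.089088 = 0.213276 m

213 mm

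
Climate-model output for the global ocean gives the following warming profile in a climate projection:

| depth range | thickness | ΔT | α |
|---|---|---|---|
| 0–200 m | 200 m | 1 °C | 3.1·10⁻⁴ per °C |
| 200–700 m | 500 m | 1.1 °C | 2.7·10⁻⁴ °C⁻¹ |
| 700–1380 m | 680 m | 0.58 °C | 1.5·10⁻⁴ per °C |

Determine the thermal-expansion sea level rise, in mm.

Δh = 270 mm

Layer 1: 3.1×10⁻⁴ × 200 × 1 = 0.06200 m
2.7×10⁻⁴ × 500 × 1.1 = 0.14850 m
700–1380 m: 1.5×10⁻⁴ × 0.58 × 680 = 0.05916 m
Δh = 0.06200 + 0.14850 + 0.05916 = 0.26966 m ≈ 270 mm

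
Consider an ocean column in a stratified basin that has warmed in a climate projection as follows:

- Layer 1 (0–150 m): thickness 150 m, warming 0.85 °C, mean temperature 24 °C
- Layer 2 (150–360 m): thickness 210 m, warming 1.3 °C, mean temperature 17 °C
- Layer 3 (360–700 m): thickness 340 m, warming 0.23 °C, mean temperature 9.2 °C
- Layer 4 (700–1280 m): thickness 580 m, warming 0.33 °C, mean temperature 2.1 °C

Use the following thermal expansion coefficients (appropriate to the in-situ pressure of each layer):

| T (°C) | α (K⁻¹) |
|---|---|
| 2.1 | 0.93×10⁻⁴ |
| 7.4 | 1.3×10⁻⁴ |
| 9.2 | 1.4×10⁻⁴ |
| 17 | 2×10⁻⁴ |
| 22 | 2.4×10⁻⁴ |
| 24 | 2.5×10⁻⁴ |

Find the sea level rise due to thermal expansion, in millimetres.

Layer 1 at 24 °C → α = 2.5×10⁻⁴ K⁻¹
Layer 2 at 17 °C → α = 2×10⁻⁴ K⁻¹
Layer 3 at 9.2 °C → α = 1.4×10⁻⁴ K⁻¹
Layer 4 at 2.1 °C → α = 0.93×10⁻⁴ K⁻¹
Layer 1: 150 × 0.85 × 2.5×10⁻⁴ = 0.031875 m
210 × 2×10⁻⁴ × 1.3 = 0.05460 m
Layer 3: 340 × 0.23 × 1.4×10⁻⁴ = 0.010948 m
0.33 × 0.93×10⁻⁴ × 580 = 0.0178002 m
Δh = 0.031875 + 0.05460 + 0.010948 + 0.0178002 = 0.1152232 m ≈ 115 mm

about 115 mm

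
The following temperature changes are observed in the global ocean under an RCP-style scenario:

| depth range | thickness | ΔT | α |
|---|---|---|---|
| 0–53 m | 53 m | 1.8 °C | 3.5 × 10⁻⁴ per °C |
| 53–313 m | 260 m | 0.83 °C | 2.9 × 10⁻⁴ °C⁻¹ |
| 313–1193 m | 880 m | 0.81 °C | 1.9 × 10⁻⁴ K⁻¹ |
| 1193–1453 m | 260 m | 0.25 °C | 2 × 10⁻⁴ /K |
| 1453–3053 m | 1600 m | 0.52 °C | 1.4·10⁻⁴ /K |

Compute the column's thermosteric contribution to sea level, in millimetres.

0–53 m: 53 × 3.5×10⁻⁴ × 1.8 = 0.03339 m
Layer 2: 2.9×10⁻⁴ × 0.83 × 260 = 0.062582 m
880 × 0.81 × 1.9×10⁻⁴ = 0.135432 m
0.25 × 260 × 2×10⁻⁴ = 0.01300 m
0.52 × 1.4×10⁻⁴ × 1600 = 0.11648 m
Δh = 0.03339 + 0.062582 + 0.135432 + 0.01300 + 0.11648 = 0.360884 m ≈ 360 mm

Δh = 360 mm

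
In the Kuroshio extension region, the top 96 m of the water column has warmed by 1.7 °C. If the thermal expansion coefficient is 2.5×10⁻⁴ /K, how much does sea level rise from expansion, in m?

Δh = 0.0408 m

Δh = αΔT·H = 2.5×10⁻⁴ × 1.7 × 96 = 0.04080 m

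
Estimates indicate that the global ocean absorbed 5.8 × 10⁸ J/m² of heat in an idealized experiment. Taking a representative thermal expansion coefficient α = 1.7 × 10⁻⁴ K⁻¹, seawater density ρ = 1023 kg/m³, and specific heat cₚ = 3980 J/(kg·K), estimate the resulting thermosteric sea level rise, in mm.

24.2 mm

Δh = αQ/(ρcₚ) = 1.7×10⁻⁴ × 5.8×10⁸ / (1023 × 3980) ≈ 0.024217 m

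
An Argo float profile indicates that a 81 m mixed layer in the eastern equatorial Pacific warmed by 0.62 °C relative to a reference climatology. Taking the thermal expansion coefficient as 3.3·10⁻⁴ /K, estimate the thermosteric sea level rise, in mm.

Δh = αΔT·H = 3.3×10⁻⁴ × 0.62 × 81 = 0.0165726 m

17 mm of thermosteric rise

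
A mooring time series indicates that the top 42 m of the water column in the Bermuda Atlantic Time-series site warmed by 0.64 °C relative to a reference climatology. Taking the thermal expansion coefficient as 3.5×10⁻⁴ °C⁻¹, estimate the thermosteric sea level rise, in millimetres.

Δh ≈ 9.4 mm

Δh = αΔT·H = 3.5×10⁻⁴ × 0.64 × 42 = 0.009408 m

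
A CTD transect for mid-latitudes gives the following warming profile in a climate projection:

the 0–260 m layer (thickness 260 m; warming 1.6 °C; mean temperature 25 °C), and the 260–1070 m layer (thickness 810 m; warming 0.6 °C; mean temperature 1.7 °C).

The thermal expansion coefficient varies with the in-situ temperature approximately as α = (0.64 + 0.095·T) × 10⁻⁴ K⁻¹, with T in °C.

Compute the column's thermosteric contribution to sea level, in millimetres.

Layer 1: α = (0.64 + 0.095×25)×10⁻⁴ = 3.015×10⁻⁴ K⁻¹
Layer 2: α = (0.64 + 0.095×1.7)×10⁻⁴ = 0.8015×10⁻⁴ K⁻¹
260 × 1.6 × 3.015×10⁻⁴ = 0.125424 m
Layer 2: 0.6 × 810 × 0.8015×10⁻⁴ = 0.0389529 m
Δh = 0.125424 + 0.0389529 = 0.1643769 m

Δh = 164 mm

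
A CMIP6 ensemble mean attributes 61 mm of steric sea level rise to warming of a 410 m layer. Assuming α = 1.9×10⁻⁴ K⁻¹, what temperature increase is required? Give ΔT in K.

ΔT = Δh/(αH) = 0.061 / (1.9×10⁻⁴ × 410) ≈ 0.7831 K

about 0.78 K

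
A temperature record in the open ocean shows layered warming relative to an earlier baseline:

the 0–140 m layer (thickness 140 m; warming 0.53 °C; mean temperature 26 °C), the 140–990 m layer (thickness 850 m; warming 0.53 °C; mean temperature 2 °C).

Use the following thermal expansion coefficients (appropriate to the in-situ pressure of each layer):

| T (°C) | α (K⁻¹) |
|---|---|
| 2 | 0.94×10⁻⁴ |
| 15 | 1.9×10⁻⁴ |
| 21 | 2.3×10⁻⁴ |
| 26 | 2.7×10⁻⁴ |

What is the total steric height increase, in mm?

Layer 1 at 26 °C → α = 2.7×10⁻⁴ K⁻¹
Layer 2 at 2 °C → α = 0.94×10⁻⁴ K⁻¹
Layer 1: 140 × 0.53 × 2.7×10⁻⁴ = 0.020034 m
0.53 × 0.94×10⁻⁴ × 850 = 0.042347 m
Δh = 0.020034 + 0.042347 = 0.062381 m

62.4 mm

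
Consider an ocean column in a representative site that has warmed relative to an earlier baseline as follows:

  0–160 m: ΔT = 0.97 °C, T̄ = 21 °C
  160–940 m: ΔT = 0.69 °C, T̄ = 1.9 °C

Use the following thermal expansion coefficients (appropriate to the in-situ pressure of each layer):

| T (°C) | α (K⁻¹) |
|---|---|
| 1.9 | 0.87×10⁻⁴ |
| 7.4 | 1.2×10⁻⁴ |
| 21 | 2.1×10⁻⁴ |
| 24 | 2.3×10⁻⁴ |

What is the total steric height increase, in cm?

Layer 1 at 21 °C → α = 2.1×10⁻⁴ K⁻¹
Layer 2 at 1.9 °C → α = 0.87×10⁻⁴ K⁻¹
0–160 m: 0.97 × 160 × 2.1×10⁻⁴ = 0.032592 m
Layer 2: 0.69 × 0.87×10⁻⁴ × 780 = 0.0468234 m
Δh = 0.032592 + 0.0468234 = 0.0794154 m

Δh = 7.94 cm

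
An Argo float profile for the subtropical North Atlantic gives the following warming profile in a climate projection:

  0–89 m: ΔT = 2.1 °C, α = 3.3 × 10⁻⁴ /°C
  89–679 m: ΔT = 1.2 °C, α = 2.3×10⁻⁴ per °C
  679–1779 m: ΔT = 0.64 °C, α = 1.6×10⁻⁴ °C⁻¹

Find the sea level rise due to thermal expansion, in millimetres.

Layer 1: 2.1 × 3.3×10⁻⁴ × 89 = 0.061677 m
89–679 m: 590 × 2.3×10⁻⁴ × 1.2 = 0.16284 m
1100 × 0.64 × 1.6×10⁻⁴ = 0.11264 m
Δh = 0.061677 + 0.16284 + 0.11264 = 0.337157 m

340 mm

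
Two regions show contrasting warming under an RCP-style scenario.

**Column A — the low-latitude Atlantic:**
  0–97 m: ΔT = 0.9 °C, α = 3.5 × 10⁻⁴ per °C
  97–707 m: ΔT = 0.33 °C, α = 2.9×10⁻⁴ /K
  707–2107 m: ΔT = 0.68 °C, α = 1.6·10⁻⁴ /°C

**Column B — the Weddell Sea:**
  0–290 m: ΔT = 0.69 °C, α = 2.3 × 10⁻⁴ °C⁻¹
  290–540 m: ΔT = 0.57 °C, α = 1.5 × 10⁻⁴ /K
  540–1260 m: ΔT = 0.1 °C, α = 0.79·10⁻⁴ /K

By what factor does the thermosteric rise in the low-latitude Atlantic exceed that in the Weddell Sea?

A 0–97 m: 3.5×10⁻⁴ × 0.9 × 97 = 0.030555 m
A Layer 2: 610 × 0.33 × 2.9×10⁻⁴ = 0.058377 m
A 707–2107 m: 1.6×10⁻⁴ × 1400 × 0.68 = 0.15232 m
A total: 0.241252 m
B 0.69 × 2.3×10⁻⁴ × 290 = 0.046023 m
B 0.57 × 250 × 1.5×10⁻⁴ = 0.021375 m
B Layer 3: 0.79×10⁻⁴ × 720 × 0.1 = 0.005688 m
B total: 0.073086 m
Ratio: 0.241252 / 0.073086 ≈ 3.301

3.30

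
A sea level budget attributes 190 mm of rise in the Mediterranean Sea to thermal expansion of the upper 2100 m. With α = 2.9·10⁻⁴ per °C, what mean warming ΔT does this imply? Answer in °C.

ΔT = Δh/(αH) = 0.19 / (2.9×10⁻⁴ × 2100) ≈ 0.3120 °C

about 0.31 °C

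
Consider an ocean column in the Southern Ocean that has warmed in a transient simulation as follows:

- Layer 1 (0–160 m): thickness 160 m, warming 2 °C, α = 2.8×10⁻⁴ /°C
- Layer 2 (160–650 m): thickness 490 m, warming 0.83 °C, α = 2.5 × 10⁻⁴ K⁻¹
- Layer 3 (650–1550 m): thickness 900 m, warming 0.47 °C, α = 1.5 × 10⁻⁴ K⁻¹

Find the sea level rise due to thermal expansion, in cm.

160 × 2 × 2.8×10⁻⁴ = 0.08960 m
490 × 0.83 × 2.5×10⁻⁴ = 0.101675 m
1.5×10⁻⁴ × 0.47 × 900 = 0.06345 m
Δh = 0.08960 + 0.101675 + 0.06345 = 0.254725 m ≈ 25.5 cm

about 25.5 cm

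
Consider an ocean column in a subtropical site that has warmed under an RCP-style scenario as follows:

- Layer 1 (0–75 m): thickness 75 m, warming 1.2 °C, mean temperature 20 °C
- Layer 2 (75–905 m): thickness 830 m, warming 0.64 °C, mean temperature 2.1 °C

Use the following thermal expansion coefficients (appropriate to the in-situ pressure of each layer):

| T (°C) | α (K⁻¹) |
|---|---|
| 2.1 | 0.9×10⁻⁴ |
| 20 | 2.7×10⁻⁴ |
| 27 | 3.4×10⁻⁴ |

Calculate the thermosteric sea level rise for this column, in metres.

about 0.0721 m

Layer 1 at 20 °C → α = 2.7×10⁻⁴ K⁻¹
Layer 2 at 2.1 °C → α = 0.9×10⁻⁴ K⁻¹
Layer 1: 75 × 1.2 × 2.7×10⁻⁴ = 0.02430 m
Layer 2: 830 × 0.9×10⁻⁴ × 0.64 = 0.047808 m
Δh = 0.02430 + 0.047808 = 0.072108 m ≈ 0.0721 m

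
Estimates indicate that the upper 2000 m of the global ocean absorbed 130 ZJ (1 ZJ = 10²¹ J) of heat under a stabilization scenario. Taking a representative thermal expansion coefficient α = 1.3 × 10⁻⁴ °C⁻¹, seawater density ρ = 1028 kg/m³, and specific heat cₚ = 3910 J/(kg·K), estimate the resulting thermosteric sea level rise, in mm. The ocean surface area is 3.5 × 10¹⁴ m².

about 12 mm

Per unit area: Q = 130×10²¹ / (3.5×10¹⁴) ≈ 3.714×10⁸ J/m²
Δh = αQ/(ρcₚ) = 1.3×10⁻⁴ × 3.714×10⁸ / (1028 × 3910) ≈ 0.012012 m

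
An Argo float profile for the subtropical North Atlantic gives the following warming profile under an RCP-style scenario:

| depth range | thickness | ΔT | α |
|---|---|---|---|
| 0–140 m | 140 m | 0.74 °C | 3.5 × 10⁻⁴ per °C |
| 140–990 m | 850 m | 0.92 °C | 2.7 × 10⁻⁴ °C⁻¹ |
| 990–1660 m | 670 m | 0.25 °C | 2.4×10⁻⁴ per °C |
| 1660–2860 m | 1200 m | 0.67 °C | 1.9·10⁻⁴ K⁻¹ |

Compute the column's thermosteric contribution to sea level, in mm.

Layer 1: 140 × 3.5×10⁻⁴ × 0.74 = 0.03626 m
Layer 2: 2.7×10⁻⁴ × 850 × 0.92 = 0.21114 m
0.25 × 670 × 2.4×10⁻⁴ = 0.04020 m
1660–2860 m: 0.67 × 1.9×10⁻⁴ × 1200 = 0.15276 m
Δh = 0.03626 + 0.21114 + 0.04020 + 0.15276 = 0.44036 m ≈ 440 mm

about 440 mm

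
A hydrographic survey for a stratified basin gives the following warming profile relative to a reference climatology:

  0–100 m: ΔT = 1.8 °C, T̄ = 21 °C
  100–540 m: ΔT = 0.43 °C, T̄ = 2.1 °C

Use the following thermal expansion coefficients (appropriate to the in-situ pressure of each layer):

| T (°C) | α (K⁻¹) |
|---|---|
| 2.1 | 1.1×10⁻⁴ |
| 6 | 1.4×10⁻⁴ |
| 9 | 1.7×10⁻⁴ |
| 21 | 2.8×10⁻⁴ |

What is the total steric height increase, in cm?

Layer 1 at 21 °C → α = 2.8×10⁻⁴ K⁻¹
Layer 2 at 2.1 °C → α = 1.1×10⁻⁴ K⁻¹
2.8×10⁻⁴ × 100 × 1.8 = 0.05040 m
Layer 2: 1.1×10⁻⁴ × 440 × 0.43 = 0.020812 m
Δh = 0.05040 + 0.020812 = 0.071212 m ≈ 7.12 cm

Δh = 7.12 cm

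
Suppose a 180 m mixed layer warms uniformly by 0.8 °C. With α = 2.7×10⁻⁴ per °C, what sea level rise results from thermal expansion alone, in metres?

Δh = αΔT·H = 2.7×10⁻⁴ × 0.8 × 180 = 0.03888 m

0.0389 m of thermosteric rise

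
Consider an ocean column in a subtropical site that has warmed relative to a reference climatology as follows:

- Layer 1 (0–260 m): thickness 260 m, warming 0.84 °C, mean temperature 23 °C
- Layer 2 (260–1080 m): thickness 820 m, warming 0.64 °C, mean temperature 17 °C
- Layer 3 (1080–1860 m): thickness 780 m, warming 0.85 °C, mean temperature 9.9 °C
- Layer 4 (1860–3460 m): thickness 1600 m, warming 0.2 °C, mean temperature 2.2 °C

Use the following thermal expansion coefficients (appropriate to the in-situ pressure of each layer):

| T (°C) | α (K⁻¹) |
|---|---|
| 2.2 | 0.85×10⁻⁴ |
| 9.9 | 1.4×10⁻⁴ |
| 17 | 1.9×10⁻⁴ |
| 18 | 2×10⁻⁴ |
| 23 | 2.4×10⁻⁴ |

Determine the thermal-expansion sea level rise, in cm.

about 27.2 cm

Layer 1 at 23 °C → α = 2.4×10⁻⁴ K⁻¹
Layer 2 at 17 °C → α = 1.9×10⁻⁴ K⁻¹
Layer 3 at 9.9 °C → α = 1.4×10⁻⁴ K⁻¹
Layer 4 at 2.2 °C → α = 0.85×10⁻⁴ K⁻¹
2.4×10⁻⁴ × 0.84 × 260 = 0.052416 m
0.64 × 1.9×10⁻⁴ × 820 = 0.099712 m
Layer 3: 0.85 × 1.4×10⁻⁴ × 780 = 0.09282 m
0.85×10⁻⁴ × 0.2 × 1600 = 0.02720 m
Δh = 0.052416 + 0.099712 + 0.09282 + 0.02720 = 0.272148 m ≈ 27.2 cm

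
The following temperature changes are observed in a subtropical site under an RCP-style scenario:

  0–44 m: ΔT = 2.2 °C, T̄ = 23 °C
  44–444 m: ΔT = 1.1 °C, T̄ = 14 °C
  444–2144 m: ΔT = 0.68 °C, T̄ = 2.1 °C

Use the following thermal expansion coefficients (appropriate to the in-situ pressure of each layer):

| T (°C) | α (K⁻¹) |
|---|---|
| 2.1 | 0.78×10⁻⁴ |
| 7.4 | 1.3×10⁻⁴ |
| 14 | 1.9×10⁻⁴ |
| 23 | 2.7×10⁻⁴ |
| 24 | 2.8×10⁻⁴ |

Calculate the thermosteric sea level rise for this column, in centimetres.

about 20.0 cm

Layer 1 at 23 °C → α = 2.7×10⁻⁴ K⁻¹
Layer 2 at 14 °C → α = 1.9×10⁻⁴ K⁻¹
Layer 3 at 2.1 °C → α = 0.78×10⁻⁴ K⁻¹
2.7×10⁻⁴ × 2.2 × 44 = 0.026136 m
400 × 1.9×10⁻⁴ × 1.1 = 0.08360 m
Layer 3: 0.78×10⁻⁴ × 0.68 × 1700 = 0.090168 m
Δh = 0.026136 + 0.08360 + 0.090168 = 0.199904 m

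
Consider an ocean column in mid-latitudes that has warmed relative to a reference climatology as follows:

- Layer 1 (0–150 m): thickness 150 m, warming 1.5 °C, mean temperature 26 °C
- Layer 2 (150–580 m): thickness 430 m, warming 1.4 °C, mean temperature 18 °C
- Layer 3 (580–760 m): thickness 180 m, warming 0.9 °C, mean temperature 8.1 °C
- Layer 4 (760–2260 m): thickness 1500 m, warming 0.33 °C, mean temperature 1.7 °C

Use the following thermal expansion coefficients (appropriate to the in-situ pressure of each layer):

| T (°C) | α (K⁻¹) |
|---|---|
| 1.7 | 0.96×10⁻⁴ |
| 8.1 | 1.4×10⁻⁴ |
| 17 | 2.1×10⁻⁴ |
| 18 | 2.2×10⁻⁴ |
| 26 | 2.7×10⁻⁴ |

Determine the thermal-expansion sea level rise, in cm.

Layer 1 at 26 °C → α = 2.7×10⁻⁴ K⁻¹
Layer 2 at 18 °C → α = 2.2×10⁻⁴ K⁻¹
Layer 3 at 8.1 °C → α = 1.4×10⁻⁴ K⁻¹
Layer 4 at 1.7 °C → α = 0.96×10⁻⁴ K⁻¹
150 × 2.7×10⁻⁴ × 1.5 = 0.06075 m
150–580 m: 2.2×10⁻⁴ × 1.4 × 430 = 0.13244 m
Layer 3: 0.9 × 180 × 1.4×10⁻⁴ = 0.02268 m
760–2260 m: 1500 × 0.96×10⁻⁴ × 0.33 = 0.04752 m
Δh = 0.06075 + 0.13244 + 0.02268 + 0.04752 = 0.26339 m

Δh = 26 cm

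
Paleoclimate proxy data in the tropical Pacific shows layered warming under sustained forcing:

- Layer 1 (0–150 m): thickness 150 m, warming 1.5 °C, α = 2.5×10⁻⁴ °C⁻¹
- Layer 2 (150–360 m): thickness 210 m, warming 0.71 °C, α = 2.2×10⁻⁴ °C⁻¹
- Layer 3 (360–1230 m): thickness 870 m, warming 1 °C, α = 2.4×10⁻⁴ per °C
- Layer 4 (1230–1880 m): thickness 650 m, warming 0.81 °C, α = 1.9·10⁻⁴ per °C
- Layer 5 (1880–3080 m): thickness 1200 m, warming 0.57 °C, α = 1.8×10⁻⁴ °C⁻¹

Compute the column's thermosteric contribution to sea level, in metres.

Δh = 0.52 m

1.5 × 150 × 2.5×10⁻⁴ = 0.05625 m
210 × 2.2×10⁻⁴ × 0.71 = 0.032802 m
360–1230 m: 870 × 1 × 2.4×10⁻⁴ = 0.20880 m
Layer 4: 0.81 × 1.9×10⁻⁴ × 650 = 0.100035 m
Layer 5: 0.57 × 1.8×10⁻⁴ × 1200 = 0.12312 m
Δh = 0.05625 + 0.032802 + 0.20880 + 0.100035 + 0.12312 = 0.521007 m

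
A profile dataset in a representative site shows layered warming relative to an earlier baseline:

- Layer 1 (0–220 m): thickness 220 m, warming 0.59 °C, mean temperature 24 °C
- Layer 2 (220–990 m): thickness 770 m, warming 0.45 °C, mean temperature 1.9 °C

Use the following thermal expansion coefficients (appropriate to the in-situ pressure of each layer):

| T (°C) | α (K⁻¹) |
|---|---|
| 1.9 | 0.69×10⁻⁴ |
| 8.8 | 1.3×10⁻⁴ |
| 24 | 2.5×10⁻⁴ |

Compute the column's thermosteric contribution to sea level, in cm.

Layer 1 at 24 °C → α = 2.5×10⁻⁴ K⁻¹
Layer 2 at 1.9 °C → α = 0.69×10⁻⁴ K⁻¹
220 × 0.59 × 2.5×10⁻⁴ = 0.03245 m
220–990 m: 0.45 × 770 × 0.69×10⁻⁴ = 0.0239085 m
Δh = 0.03245 + 0.0239085 = 0.0563585 m ≈ 5.6 cm

5.6 cm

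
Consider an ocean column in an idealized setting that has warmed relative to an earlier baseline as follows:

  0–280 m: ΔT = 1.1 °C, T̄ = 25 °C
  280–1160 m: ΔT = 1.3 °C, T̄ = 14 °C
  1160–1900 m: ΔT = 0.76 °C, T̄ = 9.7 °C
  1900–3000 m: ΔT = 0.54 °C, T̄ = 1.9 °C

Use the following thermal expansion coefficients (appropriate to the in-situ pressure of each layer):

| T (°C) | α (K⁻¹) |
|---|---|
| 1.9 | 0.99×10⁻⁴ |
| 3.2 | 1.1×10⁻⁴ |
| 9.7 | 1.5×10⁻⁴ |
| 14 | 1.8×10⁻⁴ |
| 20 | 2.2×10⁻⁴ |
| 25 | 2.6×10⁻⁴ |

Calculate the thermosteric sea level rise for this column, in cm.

Layer 1 at 25 °C → α = 2.6×10⁻⁴ K⁻¹
Layer 2 at 14 °C → α = 1.8×10⁻⁴ K⁻¹
Layer 3 at 9.7 °C → α = 1.5×10⁻⁴ K⁻¹
Layer 4 at 1.9 °C → α = 0.99×10⁻⁴ K⁻¹
0–280 m: 1.1 × 280 × 2.6×10⁻⁴ = 0.08008 m
Layer 2: 1.3 × 880 × 1.8×10⁻⁴ = 0.20592 m
1160–1900 m: 0.76 × 740 × 1.5×10⁻⁴ = 0.08436 m
Layer 4: 1100 × 0.99×10⁻⁴ × 0.54 = 0.058806 m
Δh = 0.08008 + 0.20592 + 0.08436 + 0.058806 = 0.429166 m

about 42.9 cm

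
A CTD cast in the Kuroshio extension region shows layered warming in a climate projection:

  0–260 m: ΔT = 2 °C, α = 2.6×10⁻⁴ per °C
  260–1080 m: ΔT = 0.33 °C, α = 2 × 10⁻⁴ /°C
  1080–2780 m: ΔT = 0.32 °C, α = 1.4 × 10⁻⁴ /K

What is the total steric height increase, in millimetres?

Δh ≈ 270 mm

Layer 1: 2.6×10⁻⁴ × 2 × 260 = 0.13520 m
260–1080 m: 0.33 × 2×10⁻⁴ × 820 = 0.05412 m
Layer 3: 1.4×10⁻⁴ × 1700 × 0.32 = 0.07616 m
Δh = 0.13520 + 0.05412 + 0.07616 = 0.26548 m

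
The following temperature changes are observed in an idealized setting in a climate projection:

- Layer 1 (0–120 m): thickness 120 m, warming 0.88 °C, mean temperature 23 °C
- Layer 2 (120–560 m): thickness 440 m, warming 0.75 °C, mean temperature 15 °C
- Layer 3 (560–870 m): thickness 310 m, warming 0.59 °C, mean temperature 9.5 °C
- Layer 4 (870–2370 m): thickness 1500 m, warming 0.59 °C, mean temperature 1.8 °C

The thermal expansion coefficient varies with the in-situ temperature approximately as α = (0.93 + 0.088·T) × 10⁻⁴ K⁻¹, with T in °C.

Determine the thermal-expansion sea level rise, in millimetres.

234 mm of thermosteric rise

Layer 1: α = (0.93 + 0.088×23)×10⁻⁴ = 2.954×10⁻⁴ K⁻¹
Layer 2: α = (0.93 + 0.088×15)×10⁻⁴ = 2.25×10⁻⁴ K⁻¹
Layer 3: α = (0.93 + 0.088×9.5)×10⁻⁴ = 1.766×10⁻⁴ K⁻¹
Layer 4: α = (0.93 + 0.088×1.8)×10⁻⁴ = 1.0884×10⁻⁴ K⁻¹
2.954×10⁻⁴ × 120 × 0.88 = 0.03119424 m
Layer 2: 2.25×10⁻⁴ × 440 × 0.75 = 0.07425 m
560–870 m: 310 × 1.766×10⁻⁴ × 0.59 = 0.03230014 m
870–2370 m: 1500 × 0.59 × 1.0884×10⁻⁴ = 0.0963234 m
Δh = 0.03119424 + 0.07425 + 0.03230014 + 0.0963234 = 0.23406778 m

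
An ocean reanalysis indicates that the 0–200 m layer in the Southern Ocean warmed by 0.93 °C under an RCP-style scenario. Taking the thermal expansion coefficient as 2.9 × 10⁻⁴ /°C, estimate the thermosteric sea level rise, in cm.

Δh = αΔT·H = 2.9×10⁻⁴ × 0.93 × 200 = 0.05394 m

5.39 cm of thermosteric rise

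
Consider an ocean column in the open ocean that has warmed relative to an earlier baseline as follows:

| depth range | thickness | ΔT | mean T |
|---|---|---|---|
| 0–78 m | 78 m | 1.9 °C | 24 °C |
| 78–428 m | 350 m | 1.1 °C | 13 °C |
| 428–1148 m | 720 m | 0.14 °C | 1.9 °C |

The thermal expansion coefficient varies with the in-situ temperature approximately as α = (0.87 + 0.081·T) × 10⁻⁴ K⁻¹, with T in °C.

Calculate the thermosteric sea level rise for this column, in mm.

130 mm of thermosteric rise

Layer 1: α = (0.87 + 0.081×24)×10⁻⁴ = 2.814×10⁻⁴ K⁻¹
Layer 2: α = (0.87 + 0.081×13)×10⁻⁴ = 1.923×10⁻⁴ K⁻¹
Layer 3: α = (0.87 + 0.081×1.9)×10⁻⁴ = 1.0239×10⁻⁴ K⁻¹
2.814×10⁻⁴ × 78 × 1.9 = 0.04170348 m
1.923×10⁻⁴ × 1.1 × 350 = 0.0740355 m
1.0239×10⁻⁴ × 720 × 0.14 = 0.010320912 m
Δh = 0.04170348 + 0.0740355 + 0.010320912 = 0.126059892 m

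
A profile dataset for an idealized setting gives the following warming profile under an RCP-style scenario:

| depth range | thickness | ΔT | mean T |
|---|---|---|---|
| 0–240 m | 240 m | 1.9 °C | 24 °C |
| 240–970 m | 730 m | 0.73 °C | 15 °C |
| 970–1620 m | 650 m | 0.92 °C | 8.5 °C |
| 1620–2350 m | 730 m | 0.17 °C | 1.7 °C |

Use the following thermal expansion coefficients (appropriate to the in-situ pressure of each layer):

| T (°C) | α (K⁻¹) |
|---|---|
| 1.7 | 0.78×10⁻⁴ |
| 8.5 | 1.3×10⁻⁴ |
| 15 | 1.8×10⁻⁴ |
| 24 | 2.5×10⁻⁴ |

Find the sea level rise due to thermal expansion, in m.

0.30 m

Layer 1 at 24 °C → α = 2.5×10⁻⁴ K⁻¹
Layer 2 at 15 °C → α = 1.8×10⁻⁴ K⁻¹
Layer 3 at 8.5 °C → α = 1.3×10⁻⁴ K⁻¹
Layer 4 at 1.7 °C → α = 0.78×10⁻⁴ K⁻¹
0–240 m: 2.5×10⁻⁴ × 240 × 1.9 = 0.11400 m
Layer 2: 1.8×10⁻⁴ × 730 × 0.73 = 0.095922 m
1.3×10⁻⁴ × 0.92 × 650 = 0.07774 m
1620–2350 m: 0.17 × 730 × 0.78×10⁻⁴ = 0.0096798 m
Δh = 0.11400 + 0.095922 + 0.07774 + 0.0096798 = 0.2973418 m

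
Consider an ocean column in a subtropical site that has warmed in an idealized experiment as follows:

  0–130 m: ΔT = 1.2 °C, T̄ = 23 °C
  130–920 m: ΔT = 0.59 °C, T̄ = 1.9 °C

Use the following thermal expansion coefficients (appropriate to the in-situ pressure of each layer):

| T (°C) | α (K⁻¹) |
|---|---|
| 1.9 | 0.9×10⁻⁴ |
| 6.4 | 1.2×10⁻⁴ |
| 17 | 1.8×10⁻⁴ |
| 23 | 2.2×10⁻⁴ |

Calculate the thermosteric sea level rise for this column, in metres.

0.0763 m

Layer 1 at 23 °C → α = 2.2×10⁻⁴ K⁻¹
Layer 2 at 1.9 °C → α = 0.9×10⁻⁴ K⁻¹
0–130 m: 1.2 × 130 × 2.2×10⁻⁴ = 0.03432 m
Layer 2: 0.59 × 0.9×10⁻⁴ × 790 = 0.041949 m
Δh = 0.03432 + 0.041949 = 0.076269 m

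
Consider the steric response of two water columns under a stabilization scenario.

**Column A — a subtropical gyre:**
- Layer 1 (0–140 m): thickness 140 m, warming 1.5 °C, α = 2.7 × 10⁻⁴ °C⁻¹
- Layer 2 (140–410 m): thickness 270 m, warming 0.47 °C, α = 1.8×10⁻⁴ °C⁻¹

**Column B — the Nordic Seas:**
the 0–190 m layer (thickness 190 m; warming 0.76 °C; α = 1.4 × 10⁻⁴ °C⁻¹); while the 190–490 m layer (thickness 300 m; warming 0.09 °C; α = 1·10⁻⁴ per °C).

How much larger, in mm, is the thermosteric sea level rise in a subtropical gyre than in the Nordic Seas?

A 0–140 m: 140 × 2.7×10⁻⁴ × 1.5 = 0.05670 m
A Layer 2: 1.8×10⁻⁴ × 0.47 × 270 = 0.022842 m
A total: 0.079542 m
B Layer 1: 0.76 × 190 × 1.4×10⁻⁴ = 0.020216 m
B Layer 2: 300 × 0.09 × 1×10⁻⁴ = 0.00270 m
B total: 0.022916 m
Difference: 0.079542 − 0.022916 = 0.056626 m

56.6 mm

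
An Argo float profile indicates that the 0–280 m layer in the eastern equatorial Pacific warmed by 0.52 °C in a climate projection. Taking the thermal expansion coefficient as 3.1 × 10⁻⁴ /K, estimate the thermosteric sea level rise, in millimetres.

45 mm of thermosteric rise

Δh = αΔT·H = 3.1×10⁻⁴ × 0.52 × 280 = 0.045136 m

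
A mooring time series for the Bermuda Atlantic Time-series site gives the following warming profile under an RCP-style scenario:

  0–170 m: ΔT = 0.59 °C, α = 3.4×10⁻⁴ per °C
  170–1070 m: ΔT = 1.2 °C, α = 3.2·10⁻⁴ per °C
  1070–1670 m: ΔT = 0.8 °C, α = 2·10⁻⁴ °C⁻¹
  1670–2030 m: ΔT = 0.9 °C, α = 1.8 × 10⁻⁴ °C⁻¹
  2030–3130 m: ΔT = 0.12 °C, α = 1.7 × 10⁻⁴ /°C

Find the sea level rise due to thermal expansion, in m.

Layer 1: 0.59 × 170 × 3.4×10⁻⁴ = 0.034102 m
170–1070 m: 3.2×10⁻⁴ × 1.2 × 900 = 0.34560 m
Layer 3: 600 × 0.8 × 2×10⁻⁴ = 0.09600 m
1670–2030 m: 360 × 0.9 × 1.8×10⁻⁴ = 0.05832 m
1100 × 1.7×10⁻⁴ × 0.12 = 0.02244 m
Δh = 0.034102 + 0.34560 + 0.09600 + 0.05832 + 0.02244 = 0.556462 m ≈ 0.556 m

about 0.556 m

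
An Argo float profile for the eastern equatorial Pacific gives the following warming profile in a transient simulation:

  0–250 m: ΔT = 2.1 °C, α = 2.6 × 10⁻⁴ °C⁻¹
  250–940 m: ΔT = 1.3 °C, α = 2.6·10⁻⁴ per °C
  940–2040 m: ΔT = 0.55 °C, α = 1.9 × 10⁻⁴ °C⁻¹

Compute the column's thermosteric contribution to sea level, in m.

Layer 1: 250 × 2.6×10⁻⁴ × 2.1 = 0.13650 m
1.3 × 2.6×10⁻⁴ × 690 = 0.23322 m
Layer 3: 1100 × 0.55 × 1.9×10⁻⁴ = 0.11495 m
Δh = 0.13650 + 0.23322 + 0.11495 = 0.48467 m

0.485 m of thermosteric rise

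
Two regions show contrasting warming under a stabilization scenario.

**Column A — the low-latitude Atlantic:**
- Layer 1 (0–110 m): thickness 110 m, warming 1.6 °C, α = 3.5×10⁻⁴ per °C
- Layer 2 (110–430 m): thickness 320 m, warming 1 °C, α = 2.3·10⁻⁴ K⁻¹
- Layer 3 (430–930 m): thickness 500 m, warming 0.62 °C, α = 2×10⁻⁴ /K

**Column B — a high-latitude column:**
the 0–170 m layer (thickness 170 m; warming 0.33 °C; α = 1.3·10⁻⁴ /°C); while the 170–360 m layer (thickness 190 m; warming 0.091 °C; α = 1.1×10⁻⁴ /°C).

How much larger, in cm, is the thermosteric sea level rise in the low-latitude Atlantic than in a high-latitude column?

A Layer 1: 3.5×10⁻⁴ × 110 × 1.6 = 0.06160 m
A 110–430 m: 2.3×10⁻⁴ × 320 × 1 = 0.07360 m
A 430–930 m: 500 × 0.62 × 2×10⁻⁴ = 0.06200 m
A total: 0.19720 m
B 170 × 0.33 × 1.3×10⁻⁴ = 0.007293 m
B Layer 2: 1.1×10⁻⁴ × 0.091 × 190 = 0.0019019 m
B total: 0.0091949 m
Difference: 0.19720 − 0.0091949 = 0.1880051 m

Δh_A − Δh_B ≈ 19 cm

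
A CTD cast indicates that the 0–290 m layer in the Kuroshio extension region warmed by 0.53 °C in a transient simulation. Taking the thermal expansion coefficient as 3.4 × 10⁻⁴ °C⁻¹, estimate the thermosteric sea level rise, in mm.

Δh = αΔT·H = 3.4×10⁻⁴ × 0.53 × 290 = 0.052258 m

Δh ≈ 52.3 mm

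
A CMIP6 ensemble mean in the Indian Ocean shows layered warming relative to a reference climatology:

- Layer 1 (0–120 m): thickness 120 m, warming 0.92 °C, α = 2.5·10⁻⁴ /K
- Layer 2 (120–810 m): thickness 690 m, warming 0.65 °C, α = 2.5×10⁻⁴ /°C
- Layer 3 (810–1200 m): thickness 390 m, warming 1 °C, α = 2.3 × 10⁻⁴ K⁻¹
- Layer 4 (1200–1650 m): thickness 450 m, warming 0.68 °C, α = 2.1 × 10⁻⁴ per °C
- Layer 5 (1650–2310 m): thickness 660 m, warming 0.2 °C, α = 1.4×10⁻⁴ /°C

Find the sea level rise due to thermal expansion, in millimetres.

0–120 m: 0.92 × 120 × 2.5×10⁻⁴ = 0.02760 m
2.5×10⁻⁴ × 690 × 0.65 = 0.112125 m
Layer 3: 2.3×10⁻⁴ × 390 × 1 = 0.08970 m
1200–1650 m: 2.1×10⁻⁴ × 0.68 × 450 = 0.06426 m
Layer 5: 1.4×10⁻⁴ × 0.2 × 660 = 0.01848 m
Δh = 0.02760 + 0.112125 + 0.08970 + 0.06426 + 0.01848 = 0.312165 m

about 310 mm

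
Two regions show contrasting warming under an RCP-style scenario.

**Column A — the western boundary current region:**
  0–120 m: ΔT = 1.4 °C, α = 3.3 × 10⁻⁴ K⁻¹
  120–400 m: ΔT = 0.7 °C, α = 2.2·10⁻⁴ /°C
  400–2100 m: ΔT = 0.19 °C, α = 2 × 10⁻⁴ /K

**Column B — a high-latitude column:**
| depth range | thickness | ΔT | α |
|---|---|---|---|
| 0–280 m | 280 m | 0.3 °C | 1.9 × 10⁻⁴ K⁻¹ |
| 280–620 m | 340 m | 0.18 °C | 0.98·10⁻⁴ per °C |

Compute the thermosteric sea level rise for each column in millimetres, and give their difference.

A 0–120 m: 1.4 × 120 × 3.3×10⁻⁴ = 0.05544 m
A 120–400 m: 280 × 0.7 × 2.2×10⁻⁴ = 0.04312 m
A Layer 3: 2×10⁻⁴ × 0.19 × 1700 = 0.06460 m
A total: 0.16316 m
B 280 × 0.3 × 1.9×10⁻⁴ = 0.01596 m
B 280–620 m: 0.18 × 340 × 0.98×10⁻⁴ = 0.0059976 m
B total: 0.0219576 m
Difference: 0.16316 − 0.0219576 = 0.1412024 m

Δh_A ≈ 163 mm, Δh_B ≈ 22.0 mm; difference ≈ 141 mm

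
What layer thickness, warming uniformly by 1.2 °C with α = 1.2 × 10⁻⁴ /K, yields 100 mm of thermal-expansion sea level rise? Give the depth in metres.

694 m

H = Δh/(αΔT) = 0.1 / (1.2×10⁻⁴ × 1.2) ≈ 694.4 m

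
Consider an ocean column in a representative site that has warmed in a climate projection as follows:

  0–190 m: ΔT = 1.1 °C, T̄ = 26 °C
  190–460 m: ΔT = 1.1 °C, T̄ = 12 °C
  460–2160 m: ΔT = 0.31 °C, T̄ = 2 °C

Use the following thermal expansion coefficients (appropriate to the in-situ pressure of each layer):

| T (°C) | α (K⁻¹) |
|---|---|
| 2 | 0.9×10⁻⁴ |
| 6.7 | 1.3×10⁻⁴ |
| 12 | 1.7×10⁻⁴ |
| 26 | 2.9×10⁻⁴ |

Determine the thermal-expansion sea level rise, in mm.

Δh ≈ 160 mm

Layer 1 at 26 °C → α = 2.9×10⁻⁴ K⁻¹
Layer 2 at 12 °C → α = 1.7×10⁻⁴ K⁻¹
Layer 3 at 2 °C → α = 0.9×10⁻⁴ K⁻¹
Layer 1: 1.1 × 190 × 2.9×10⁻⁴ = 0.06061 m
190–460 m: 1.1 × 1.7×10⁻⁴ × 270 = 0.05049 m
0.9×10⁻⁴ × 0.31 × 1700 = 0.04743 m
Δh = 0.06061 + 0.05049 + 0.04743 = 0.15853 m ≈ 160 mm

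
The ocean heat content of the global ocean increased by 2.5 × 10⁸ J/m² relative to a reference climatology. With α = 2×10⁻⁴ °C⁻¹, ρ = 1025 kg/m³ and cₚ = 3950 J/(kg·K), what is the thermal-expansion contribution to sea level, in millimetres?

Δh = αQ/(ρcₚ) = 2×10⁻⁴ × 2.5×10⁸ / (1025 × 3950) ≈ 0.012349 m

Δh ≈ 12 mm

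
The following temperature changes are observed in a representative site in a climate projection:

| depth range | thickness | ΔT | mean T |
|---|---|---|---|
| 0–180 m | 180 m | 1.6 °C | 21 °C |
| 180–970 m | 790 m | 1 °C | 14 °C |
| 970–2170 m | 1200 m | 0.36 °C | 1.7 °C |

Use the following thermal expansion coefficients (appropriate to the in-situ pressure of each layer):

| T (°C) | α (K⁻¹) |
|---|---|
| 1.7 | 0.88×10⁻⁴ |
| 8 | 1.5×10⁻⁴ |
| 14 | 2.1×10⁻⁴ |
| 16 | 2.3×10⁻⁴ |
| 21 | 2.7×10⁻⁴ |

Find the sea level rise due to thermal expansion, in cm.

Δh = 28.2 cm

Layer 1 at 21 °C → α = 2.7×10⁻⁴ K⁻¹
Layer 2 at 14 °C → α = 2.1×10⁻⁴ K⁻¹
Layer 3 at 1.7 °C → α = 0.88×10⁻⁴ K⁻¹
1.6 × 180 × 2.7×10⁻⁴ = 0.07776 m
Layer 2: 1 × 2.1×10⁻⁴ × 790 = 0.16590 m
Layer 3: 1200 × 0.36 × 0.88×10⁻⁴ = 0.038016 m
Δh = 0.07776 + 0.16590 + 0.038016 = 0.281676 m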